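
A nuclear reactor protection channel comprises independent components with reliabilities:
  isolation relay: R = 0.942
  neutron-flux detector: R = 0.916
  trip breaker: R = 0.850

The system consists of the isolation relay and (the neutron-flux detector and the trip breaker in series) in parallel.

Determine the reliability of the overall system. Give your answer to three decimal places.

0.987

Series (neutron-flux detector and trip breaker): 0.91600 × 0.85000 = 0.77860
Parallel (isolation relay and [0.77860]): 1 − (1 − 0.94200)(1 − 0.77860) = 0.987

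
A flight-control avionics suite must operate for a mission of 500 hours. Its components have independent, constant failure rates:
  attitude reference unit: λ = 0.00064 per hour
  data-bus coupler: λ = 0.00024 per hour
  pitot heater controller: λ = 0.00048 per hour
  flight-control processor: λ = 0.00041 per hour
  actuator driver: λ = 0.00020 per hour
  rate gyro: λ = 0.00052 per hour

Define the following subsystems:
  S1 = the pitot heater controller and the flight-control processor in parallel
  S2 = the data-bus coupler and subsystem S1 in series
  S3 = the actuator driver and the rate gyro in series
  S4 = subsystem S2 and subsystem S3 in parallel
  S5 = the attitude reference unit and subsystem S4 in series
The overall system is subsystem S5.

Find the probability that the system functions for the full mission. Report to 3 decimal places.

0.694

R(attitude reference unit) = exp(−0.00064 × 500) = 0.72615
R(data-bus coupler) = exp(−0.00024 × 500) = 0.88692
R(pitot heater controller) = exp(−0.00048 × 500) = 0.78663
R(flight-control processor) = exp(−0.00041 × 500) = 0.81465
R(actuator driver) = exp(−0.00020 × 500) = 0.90484
R(rate gyro) = exp(−0.00052 × 500) = 0.77105
Parallel (pitot heater controller and flight-control processor): 1 − (1 − 0.78663)(1 − 0.81465) = 0.96045
Series (data-bus coupler and [0.96045]): 0.88692 × 0.96045 = 0.85184
Series (actuator driver and rate gyro): 0.90484 × 0.77105 = 0.69768
Parallel ([0.85184] and [0.69768]): 1 − (1 − 0.85184)(1 − 0.69768) = 0.95521
Series (attitude reference unit and [0.95521]): 0.72615 × 0.95521 = 0.694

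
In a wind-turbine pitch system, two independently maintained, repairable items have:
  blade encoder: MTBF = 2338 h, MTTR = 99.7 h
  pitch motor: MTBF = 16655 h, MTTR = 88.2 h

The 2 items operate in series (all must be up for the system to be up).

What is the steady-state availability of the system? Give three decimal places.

0.954

A(blade encoder) = MTBF/(MTBF+MTTR) = 2338/(2338+99.7) = 0.959101
A(pitch motor) = MTBF/(MTBF+MTTR) = 16655/(16655+88.2) = 0.994732
Series availability: 0.959101 × 0.994732 = 0.954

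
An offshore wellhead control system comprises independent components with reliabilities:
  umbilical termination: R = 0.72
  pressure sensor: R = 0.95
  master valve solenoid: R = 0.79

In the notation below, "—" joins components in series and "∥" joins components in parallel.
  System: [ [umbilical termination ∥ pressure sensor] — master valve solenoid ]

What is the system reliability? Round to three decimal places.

0.779

Parallel (umbilical termination and pressure sensor): 1 − (1 − 0.72000)(1 − 0.95000) = 0.98600
Series ([0.98600] and master valve solenoid): 0.98600 × 0.79000 = 0.779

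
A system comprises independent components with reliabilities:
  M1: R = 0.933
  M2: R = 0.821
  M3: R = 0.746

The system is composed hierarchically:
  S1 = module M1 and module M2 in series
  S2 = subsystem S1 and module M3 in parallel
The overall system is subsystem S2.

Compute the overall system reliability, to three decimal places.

0.941

Series (M1 and M2): 0.93300 × 0.82100 = 0.76599
Parallel ([0.76599] and M3): 1 − (1 − 0.76599)(1 − 0.74600) = 0.941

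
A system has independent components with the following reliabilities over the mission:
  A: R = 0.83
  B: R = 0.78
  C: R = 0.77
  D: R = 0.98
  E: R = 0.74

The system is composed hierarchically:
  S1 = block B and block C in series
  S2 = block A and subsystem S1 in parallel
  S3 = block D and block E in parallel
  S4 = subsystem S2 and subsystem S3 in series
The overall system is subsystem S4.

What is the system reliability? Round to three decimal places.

Series (B and C): 0.78000 × 0.77000 = 0.60060
Parallel (A and [0.60060]): 1 − (1 − 0.83000)(1 − 0.60060) = 0.93210
Parallel (D and E): 1 − (1 − 0.98000)(1 − 0.74000) = 0.99480
Series ([0.93210] and [0.99480]): 0.93210 × 0.99480 = 0.927

0.927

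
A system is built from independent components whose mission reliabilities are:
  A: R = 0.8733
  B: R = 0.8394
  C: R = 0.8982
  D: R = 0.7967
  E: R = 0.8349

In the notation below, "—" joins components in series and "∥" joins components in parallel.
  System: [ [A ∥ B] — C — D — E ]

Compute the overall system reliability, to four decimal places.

0.5853

Parallel (A and B): 1 − (1 − 0.873300)(1 − 0.839400) = 0.979652
Series ([0.979652], C, D, and E): 0.979652 × 0.898200 × 0.796700 × 0.834900 = 0.5853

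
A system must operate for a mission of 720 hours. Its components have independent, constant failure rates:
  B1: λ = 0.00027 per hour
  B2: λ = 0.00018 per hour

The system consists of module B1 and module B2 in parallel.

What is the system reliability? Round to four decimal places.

R(B1) = exp(−0.00027 × 720) = 0.823329
R(B2) = exp(−0.00018 × 720) = 0.878447
Parallel (B1 and B2): 1 − (1 − 0.823329)(1 − 0.878447) = 0.9785

0.9785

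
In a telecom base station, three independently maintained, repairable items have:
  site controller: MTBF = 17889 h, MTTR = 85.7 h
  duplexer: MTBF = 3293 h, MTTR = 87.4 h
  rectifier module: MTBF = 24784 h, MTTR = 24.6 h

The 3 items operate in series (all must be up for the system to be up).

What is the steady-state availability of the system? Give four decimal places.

0.9685

A(site controller) = MTBF/(MTBF+MTTR) = 17889/(17889+85.7) = 0.995232
A(duplexer) = MTBF/(MTBF+MTTR) = 3293/(3293+87.4) = 0.974145
A(rectifier module) = MTBF/(MTBF+MTTR) = 24784/(24784+24.6) = 0.999008
Series availability: 0.995232 × 0.974145 × 0.999008 = 0.9685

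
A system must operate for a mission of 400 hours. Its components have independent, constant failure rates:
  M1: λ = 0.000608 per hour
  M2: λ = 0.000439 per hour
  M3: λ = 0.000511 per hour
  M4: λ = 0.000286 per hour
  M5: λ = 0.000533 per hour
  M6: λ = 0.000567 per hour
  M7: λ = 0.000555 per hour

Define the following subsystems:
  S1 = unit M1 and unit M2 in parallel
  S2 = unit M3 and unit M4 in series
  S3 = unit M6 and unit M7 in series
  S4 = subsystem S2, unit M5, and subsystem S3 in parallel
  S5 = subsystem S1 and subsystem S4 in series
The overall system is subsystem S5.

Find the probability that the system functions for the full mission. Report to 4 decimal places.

R(M1) = exp(−0.000608 × 400) = 0.784115
R(M2) = exp(−0.000439 × 400) = 0.838953
R(M3) = exp(−0.000511 × 400) = 0.815136
R(M4) = exp(−0.000286 × 400) = 0.891901
R(M5) = exp(−0.000533 × 400) = 0.807995
R(M6) = exp(−0.000567 × 400) = 0.797080
R(M7) = exp(−0.000555 × 400) = 0.800915
Parallel (M1 and M2): 1 − (1 − 0.784115)(1 − 0.838953) = 0.965232
Series (M3 and M4): 0.815136 × 0.891901 = 0.727021
Series (M6 and M7): 0.797080 × 0.800915 = 0.638393
Parallel ([0.727021], M5, and [0.638393]): 1 − (1 − 0.727021)(1 − 0.807995)(1 − 0.638393) = 0.981047
Series ([0.965232] and [0.981047]): 0.965232 × 0.981047 = 0.9469

0.9469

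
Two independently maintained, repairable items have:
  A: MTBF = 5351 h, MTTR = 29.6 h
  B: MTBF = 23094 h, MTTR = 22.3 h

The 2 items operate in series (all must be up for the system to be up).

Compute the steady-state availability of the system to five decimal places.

0.99354

A(A) = MTBF/(MTBF+MTTR) = 5351/(5351+29.6) = 0.994499
A(B) = MTBF/(MTBF+MTTR) = 23094/(23094+22.3) = 0.999035
Series availability: 0.994499 × 0.999035 = 0.99354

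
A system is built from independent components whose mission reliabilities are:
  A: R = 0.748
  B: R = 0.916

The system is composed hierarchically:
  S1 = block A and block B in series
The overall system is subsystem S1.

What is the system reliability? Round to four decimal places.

Series (A and B): 0.748000 × 0.916000 = 0.6852

0.6852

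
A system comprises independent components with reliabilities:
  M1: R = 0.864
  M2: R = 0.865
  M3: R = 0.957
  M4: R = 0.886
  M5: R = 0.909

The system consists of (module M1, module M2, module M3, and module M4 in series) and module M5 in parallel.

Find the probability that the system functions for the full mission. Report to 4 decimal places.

Series (M1, M2, M3, and M4): 0.864000 × 0.865000 × 0.957000 × 0.886000 = 0.633688
Parallel ([0.633688] and M5): 1 − (1 − 0.633688)(1 − 0.909000) = 0.9667

0.9667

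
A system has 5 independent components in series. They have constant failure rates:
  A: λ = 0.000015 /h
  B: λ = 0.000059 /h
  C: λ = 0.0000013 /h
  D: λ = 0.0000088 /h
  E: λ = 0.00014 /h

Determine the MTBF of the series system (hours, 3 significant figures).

4460

Series of exponential components: λ_sys = Σ λ_i
λ_sys = 0.000015 + 0.000059 + 0.0000013 + 0.0000088 + 0.00014 = 2.2410e-04 /h
MTBF = 1 / λ_sys = 4460 h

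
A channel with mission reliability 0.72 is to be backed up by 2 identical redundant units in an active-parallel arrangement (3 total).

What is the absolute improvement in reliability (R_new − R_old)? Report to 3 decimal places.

0.258

R_before = 0.72
R_after = 1 − (1 − 0.72)^3 = 0.978
ΔR = 0.978 − 0.72 = 0.258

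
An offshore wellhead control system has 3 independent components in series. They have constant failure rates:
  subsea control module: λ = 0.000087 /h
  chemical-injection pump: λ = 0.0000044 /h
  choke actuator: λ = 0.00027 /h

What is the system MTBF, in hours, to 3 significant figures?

2770

Series of exponential components: λ_sys = Σ λ_i
λ_sys = 0.000087 + 0.0000044 + 0.00027 = 3.6140e-04 /h
MTBF = 1 / λ_sys = 2770 h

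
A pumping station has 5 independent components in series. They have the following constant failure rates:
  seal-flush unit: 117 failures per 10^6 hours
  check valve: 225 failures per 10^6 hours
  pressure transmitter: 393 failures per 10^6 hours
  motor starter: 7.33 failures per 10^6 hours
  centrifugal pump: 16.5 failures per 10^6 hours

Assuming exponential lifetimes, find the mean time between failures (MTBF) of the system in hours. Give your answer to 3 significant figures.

Series of exponential components: λ_sys = Σ λ_i
λ_sys = 0.000117 + 0.000225 + 0.000393 + 0.00000733 + 0.0000165 = 7.5883e-04 /h
MTBF = 1 / λ_sys = 1320 h

1320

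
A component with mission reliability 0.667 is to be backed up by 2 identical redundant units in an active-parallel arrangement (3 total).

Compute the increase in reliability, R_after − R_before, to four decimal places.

0.2961

R_before = 0.667
R_after = 1 − (1 − 0.667)^3 = 0.9631
ΔR = 0.9631 − 0.667 = 0.2961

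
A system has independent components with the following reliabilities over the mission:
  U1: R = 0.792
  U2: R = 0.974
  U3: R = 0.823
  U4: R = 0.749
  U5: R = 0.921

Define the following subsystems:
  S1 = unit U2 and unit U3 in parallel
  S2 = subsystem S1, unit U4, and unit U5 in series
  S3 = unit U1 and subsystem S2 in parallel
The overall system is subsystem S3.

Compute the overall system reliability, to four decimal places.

Parallel (U2 and U3): 1 − (1 − 0.974000)(1 − 0.823000) = 0.995398
Series ([0.995398], U4, and U5): 0.995398 × 0.749000 × 0.921000 = 0.686654
Parallel (U1 and [0.686654]): 1 − (1 − 0.792000)(1 − 0.686654) = 0.9348

0.9348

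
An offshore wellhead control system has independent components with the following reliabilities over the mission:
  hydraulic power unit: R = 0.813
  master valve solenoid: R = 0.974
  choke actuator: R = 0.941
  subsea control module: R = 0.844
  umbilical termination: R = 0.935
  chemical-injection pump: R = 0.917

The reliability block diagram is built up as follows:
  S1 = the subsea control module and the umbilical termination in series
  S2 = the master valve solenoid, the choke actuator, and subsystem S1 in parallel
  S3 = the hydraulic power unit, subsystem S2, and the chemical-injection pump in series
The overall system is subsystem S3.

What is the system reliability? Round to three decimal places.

0.745

Series (subsea control module and umbilical termination): 0.84400 × 0.93500 = 0.78914
Parallel (master valve solenoid, choke actuator, and [0.78914]): 1 − (1 − 0.97400)(1 − 0.94100)(1 − 0.78914) = 0.99968
Series (hydraulic power unit, [0.99968], and chemical-injection pump): 0.81300 × 0.99968 × 0.91700 = 0.745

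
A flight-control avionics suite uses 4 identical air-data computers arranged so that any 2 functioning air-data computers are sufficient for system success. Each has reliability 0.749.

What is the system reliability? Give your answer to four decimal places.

R = Σ_{i=2}^{4} C(4,i) p^i (1−p)^{4−i} with p = 0.749
C(4,2)·0.749^2·0.251^2 = 0.212062
C(4,3)·0.749^3·0.251^1 = 0.421871
C(4,4)·0.749^4·0.251^0 = 0.314722
Sum = 0.9487

0.9487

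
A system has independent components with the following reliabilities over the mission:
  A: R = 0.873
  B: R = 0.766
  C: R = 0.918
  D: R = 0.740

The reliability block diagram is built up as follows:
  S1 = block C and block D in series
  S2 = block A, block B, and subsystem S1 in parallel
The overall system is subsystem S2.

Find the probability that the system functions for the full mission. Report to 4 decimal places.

Series (C and D): 0.918000 × 0.740000 = 0.679320
Parallel (A, B, and [0.679320]): 1 − (1 − 0.873000)(1 − 0.766000)(1 − 0.679320) = 0.9905

0.9905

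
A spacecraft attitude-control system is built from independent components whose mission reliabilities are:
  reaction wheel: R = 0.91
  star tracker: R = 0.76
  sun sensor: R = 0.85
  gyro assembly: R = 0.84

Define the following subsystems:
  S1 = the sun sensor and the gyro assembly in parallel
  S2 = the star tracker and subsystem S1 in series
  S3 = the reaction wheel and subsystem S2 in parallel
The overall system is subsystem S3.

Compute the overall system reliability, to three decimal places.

0.977

Parallel (sun sensor and gyro assembly): 1 − (1 − 0.85000)(1 − 0.84000) = 0.97600
Series (star tracker and [0.97600]): 0.76000 × 0.97600 = 0.74176
Parallel (reaction wheel and [0.74176]): 1 − (1 − 0.91000)(1 − 0.74176) = 0.977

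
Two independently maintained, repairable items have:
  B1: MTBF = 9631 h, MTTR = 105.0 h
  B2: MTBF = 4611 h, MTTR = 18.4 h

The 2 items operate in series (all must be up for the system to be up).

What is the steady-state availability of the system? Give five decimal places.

A(B1) = MTBF/(MTBF+MTTR) = 9631/(9631+105.0) = 0.989215
A(B2) = MTBF/(MTBF+MTTR) = 4611/(4611+18.4) = 0.996025
Series availability: 0.989215 × 0.996025 = 0.98528

0.98528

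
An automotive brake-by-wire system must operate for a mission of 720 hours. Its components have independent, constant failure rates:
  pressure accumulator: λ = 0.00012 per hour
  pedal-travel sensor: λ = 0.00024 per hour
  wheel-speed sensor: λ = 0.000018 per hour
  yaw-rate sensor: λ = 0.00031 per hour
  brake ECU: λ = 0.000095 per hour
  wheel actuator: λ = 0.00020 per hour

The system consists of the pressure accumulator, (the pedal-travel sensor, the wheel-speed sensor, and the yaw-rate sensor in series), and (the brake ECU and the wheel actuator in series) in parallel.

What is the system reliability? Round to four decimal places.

0.9947

R(pressure accumulator) = exp(−0.00012 × 720) = 0.917227
R(pedal-travel sensor) = exp(−0.00024 × 720) = 0.841306
R(wheel-speed sensor) = exp(−0.000018 × 720) = 0.987124
R(yaw-rate sensor) = exp(−0.00031 × 720) = 0.799955
R(brake ECU) = exp(−0.000095 × 720) = 0.933887
R(wheel actuator) = exp(−0.00020 × 720) = 0.865888
Series (pedal-travel sensor, wheel-speed sensor, and yaw-rate sensor): 0.841306 × 0.987124 × 0.799955 = 0.664341
Series (brake ECU and wheel actuator): 0.933887 × 0.865888 = 0.808642
Parallel (pressure accumulator, [0.664341], and [0.808642]): 1 − (1 − 0.917227)(1 − 0.664341)(1 − 0.808642) = 0.9947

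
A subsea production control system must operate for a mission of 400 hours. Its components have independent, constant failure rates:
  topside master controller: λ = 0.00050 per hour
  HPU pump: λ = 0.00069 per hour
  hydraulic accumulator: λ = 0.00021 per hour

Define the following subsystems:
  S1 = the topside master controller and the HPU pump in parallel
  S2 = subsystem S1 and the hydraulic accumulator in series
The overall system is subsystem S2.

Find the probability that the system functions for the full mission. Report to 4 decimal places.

0.8792

R(topside master controller) = exp(−0.00050 × 400) = 0.818731
R(HPU pump) = exp(−0.00069 × 400) = 0.758813
R(hydraulic accumulator) = exp(−0.00021 × 400) = 0.919431
Parallel (topside master controller and HPU pump): 1 − (1 − 0.818731)(1 − 0.758813) = 0.956280
Series ([0.956280] and hydraulic accumulator): 0.956280 × 0.919431 = 0.8792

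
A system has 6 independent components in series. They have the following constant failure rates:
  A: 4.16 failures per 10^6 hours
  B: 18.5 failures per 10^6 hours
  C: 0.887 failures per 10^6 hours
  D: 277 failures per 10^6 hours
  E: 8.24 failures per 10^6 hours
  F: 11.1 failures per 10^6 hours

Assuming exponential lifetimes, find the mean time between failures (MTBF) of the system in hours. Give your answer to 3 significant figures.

Series of exponential components: λ_sys = Σ λ_i
λ_sys = 0.00000416 + 0.0000185 + 0.000000887 + 0.000277 + 0.00000824 + 0.0000111 = 3.1989e-04 /h
MTBF = 1 / λ_sys = 3130 h

3130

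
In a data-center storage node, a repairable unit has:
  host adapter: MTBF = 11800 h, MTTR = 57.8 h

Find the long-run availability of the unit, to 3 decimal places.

A(host adapter) = MTBF/(MTBF+MTTR) = 11800/(11800+57.8) = 0.995

0.995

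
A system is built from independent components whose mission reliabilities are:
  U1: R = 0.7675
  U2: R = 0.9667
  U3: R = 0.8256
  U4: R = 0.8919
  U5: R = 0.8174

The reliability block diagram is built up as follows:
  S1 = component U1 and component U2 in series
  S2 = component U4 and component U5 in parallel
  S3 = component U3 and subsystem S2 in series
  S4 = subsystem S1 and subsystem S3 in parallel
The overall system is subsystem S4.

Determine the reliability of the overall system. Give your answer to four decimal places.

0.9508

Series (U1 and U2): 0.767500 × 0.966700 = 0.741942
Parallel (U4 and U5): 1 − (1 − 0.891900)(1 − 0.817400) = 0.980261
Series (U3 and [0.980261]): 0.825600 × 0.980261 = 0.809303
Parallel ([0.741942] and [0.809303]): 1 − (1 − 0.741942)(1 − 0.809303) = 0.9508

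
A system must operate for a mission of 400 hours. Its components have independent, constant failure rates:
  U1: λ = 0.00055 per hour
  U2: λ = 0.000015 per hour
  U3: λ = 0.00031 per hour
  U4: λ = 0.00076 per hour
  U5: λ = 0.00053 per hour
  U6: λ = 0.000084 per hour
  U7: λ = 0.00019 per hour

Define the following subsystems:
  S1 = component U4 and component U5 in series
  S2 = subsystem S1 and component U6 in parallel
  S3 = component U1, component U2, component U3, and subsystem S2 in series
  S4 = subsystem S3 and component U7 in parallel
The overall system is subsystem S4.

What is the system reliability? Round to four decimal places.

R(U1) = exp(−0.00055 × 400) = 0.802519
R(U2) = exp(−0.000015 × 400) = 0.994018
R(U3) = exp(−0.00031 × 400) = 0.883380
R(U4) = exp(−0.00076 × 400) = 0.737861
R(U5) = exp(−0.00053 × 400) = 0.808965
R(U6) = exp(−0.000084 × 400) = 0.966958
R(U7) = exp(−0.00019 × 400) = 0.926816
Series (U4 and U5): 0.737861 × 0.808965 = 0.596904
Parallel ([0.596904] and U6): 1 − (1 − 0.596904)(1 − 0.966958) = 0.986681
Series (U1, U2, U3, and [0.986681]): 0.802519 × 0.994018 × 0.883380 × 0.986681 = 0.695303
Parallel ([0.695303] and U7): 1 − (1 − 0.695303)(1 − 0.926816) = 0.9777

0.9777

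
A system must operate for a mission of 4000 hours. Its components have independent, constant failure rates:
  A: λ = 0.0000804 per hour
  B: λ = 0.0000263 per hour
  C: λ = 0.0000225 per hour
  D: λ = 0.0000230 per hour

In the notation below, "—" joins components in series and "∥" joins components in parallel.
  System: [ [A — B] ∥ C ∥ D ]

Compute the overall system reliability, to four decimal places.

R(A) = exp(−0.0000804 × 4000) = 0.724988
R(B) = exp(−0.0000263 × 4000) = 0.900144
R(C) = exp(−0.0000225 × 4000) = 0.913931
R(D) = exp(−0.0000230 × 4000) = 0.912105
Series (A and B): 0.724988 × 0.900144 = 0.652594
Parallel ([0.652594], C, and D): 1 − (1 − 0.652594)(1 − 0.913931)(1 − 0.912105) = 0.9974

0.9974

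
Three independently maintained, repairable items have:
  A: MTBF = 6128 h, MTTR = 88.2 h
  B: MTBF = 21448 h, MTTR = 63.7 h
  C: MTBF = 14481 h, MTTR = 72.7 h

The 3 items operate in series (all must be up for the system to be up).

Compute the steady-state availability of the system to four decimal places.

A(A) = MTBF/(MTBF+MTTR) = 6128/(6128+88.2) = 0.985811
A(B) = MTBF/(MTBF+MTTR) = 21448/(21448+63.7) = 0.997039
A(C) = MTBF/(MTBF+MTTR) = 14481/(14481+72.7) = 0.995005
Series availability: 0.985811 × 0.997039 × 0.995005 = 0.9780

0.9780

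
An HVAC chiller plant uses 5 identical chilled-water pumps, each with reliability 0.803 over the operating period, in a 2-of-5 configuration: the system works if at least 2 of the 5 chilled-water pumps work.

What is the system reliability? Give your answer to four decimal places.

0.9937

R = Σ_{i=2}^{5} C(5,i) p^i (1−p)^{5−i} with p = 0.803
C(5,2)·0.803^2·0.197^3 = 0.049298
C(5,3)·0.803^3·0.197^2 = 0.200946
C(5,4)·0.803^4·0.197^1 = 0.409542
C(5,5)·0.803^5·0.197^0 = 0.333870
Sum = 0.9937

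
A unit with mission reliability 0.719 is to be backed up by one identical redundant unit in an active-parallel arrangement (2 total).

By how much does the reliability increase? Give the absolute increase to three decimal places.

0.202

R_before = 0.719
R_after = 1 − (1 − 0.719)^2 = 0.921
ΔR = 0.921 − 0.719 = 0.202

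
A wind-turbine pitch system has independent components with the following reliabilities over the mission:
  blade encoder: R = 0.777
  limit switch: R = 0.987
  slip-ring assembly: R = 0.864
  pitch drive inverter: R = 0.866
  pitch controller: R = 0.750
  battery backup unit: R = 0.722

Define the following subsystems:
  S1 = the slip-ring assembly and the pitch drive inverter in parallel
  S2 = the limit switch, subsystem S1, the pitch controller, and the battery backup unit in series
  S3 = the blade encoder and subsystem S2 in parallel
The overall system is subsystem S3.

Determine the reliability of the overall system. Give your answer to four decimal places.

0.8940

Parallel (slip-ring assembly and pitch drive inverter): 1 − (1 − 0.864000)(1 − 0.866000) = 0.981776
Series (limit switch, [0.981776], pitch controller, and battery backup unit): 0.987000 × 0.981776 × 0.750000 × 0.722000 = 0.524720
Parallel (blade encoder and [0.524720]): 1 − (1 − 0.777000)(1 − 0.524720) = 0.8940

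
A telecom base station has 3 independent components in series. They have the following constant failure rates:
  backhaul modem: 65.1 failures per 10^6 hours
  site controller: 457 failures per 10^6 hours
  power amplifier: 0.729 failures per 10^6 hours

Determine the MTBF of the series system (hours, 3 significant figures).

1910

Series of exponential components: λ_sys = Σ λ_i
λ_sys = 0.0000651 + 0.000457 + 0.000000729 = 5.2283e-04 /h
MTBF = 1 / λ_sys = 1910 h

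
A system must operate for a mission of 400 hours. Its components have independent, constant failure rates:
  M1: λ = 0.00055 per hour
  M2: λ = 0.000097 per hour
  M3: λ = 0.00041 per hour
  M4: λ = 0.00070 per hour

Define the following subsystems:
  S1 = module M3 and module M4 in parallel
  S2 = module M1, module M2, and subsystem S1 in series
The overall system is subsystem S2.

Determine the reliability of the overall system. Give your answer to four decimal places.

0.7435

R(M1) = exp(−0.00055 × 400) = 0.802519
R(M2) = exp(−0.000097 × 400) = 0.961943
R(M3) = exp(−0.00041 × 400) = 0.848742
R(M4) = exp(−0.00070 × 400) = 0.755784
Parallel (M3 and M4): 1 − (1 − 0.848742)(1 − 0.755784) = 0.963060
Series (M1, M2, and [0.963060]): 0.802519 × 0.961943 × 0.963060 = 0.7435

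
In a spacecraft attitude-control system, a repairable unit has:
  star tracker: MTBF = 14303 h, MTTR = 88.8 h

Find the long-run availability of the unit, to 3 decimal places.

A(star tracker) = MTBF/(MTBF+MTTR) = 14303/(14303+88.8) = 0.994

0.994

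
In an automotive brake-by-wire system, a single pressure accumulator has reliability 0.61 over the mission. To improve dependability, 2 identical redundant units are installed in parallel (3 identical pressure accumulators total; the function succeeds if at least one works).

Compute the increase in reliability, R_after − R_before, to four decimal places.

R_before = 0.61
R_after = 1 − (1 − 0.61)^3 = 0.9407
ΔR = 0.9407 − 0.61 = 0.3307

0.3307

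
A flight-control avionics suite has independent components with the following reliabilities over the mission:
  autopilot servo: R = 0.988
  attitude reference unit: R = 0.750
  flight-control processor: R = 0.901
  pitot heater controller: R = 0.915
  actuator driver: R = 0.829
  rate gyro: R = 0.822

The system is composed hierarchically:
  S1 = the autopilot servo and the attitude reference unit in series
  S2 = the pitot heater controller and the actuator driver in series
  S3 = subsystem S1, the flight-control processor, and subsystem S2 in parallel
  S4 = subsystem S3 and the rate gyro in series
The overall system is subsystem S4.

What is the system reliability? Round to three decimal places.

0.817

Series (autopilot servo and attitude reference unit): 0.98800 × 0.75000 = 0.74100
Series (pitot heater controller and actuator driver): 0.91500 × 0.82900 = 0.75854
Parallel ([0.74100], flight-control processor, and [0.75854]): 1 − (1 − 0.74100)(1 − 0.90100)(1 − 0.75854) = 0.99381
Series ([0.99381] and rate gyro): 0.99381 × 0.82200 = 0.817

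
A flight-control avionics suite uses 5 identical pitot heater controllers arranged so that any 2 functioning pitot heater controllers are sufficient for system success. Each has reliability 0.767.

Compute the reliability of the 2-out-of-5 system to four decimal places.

R = Σ_{i=2}^{5} C(5,i) p^i (1−p)^{5−i} with p = 0.767
C(5,2)·0.767^2·0.233^3 = 0.074415
C(5,3)·0.767^3·0.233^2 = 0.244962
C(5,4)·0.767^4·0.233^1 = 0.403188
C(5,5)·0.767^5·0.233^0 = 0.265446
Sum = 0.9880

0.9880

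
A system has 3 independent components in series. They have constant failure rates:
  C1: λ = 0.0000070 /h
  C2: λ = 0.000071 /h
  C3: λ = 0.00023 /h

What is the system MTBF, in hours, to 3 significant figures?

3250

Series of exponential components: λ_sys = Σ λ_i
λ_sys = 0.0000070 + 0.000071 + 0.00023 = 3.0800e-04 /h
MTBF = 1 / λ_sys = 3250 h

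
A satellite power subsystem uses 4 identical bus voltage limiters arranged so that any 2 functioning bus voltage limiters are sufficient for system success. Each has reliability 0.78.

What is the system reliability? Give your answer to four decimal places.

0.9644

R = Σ_{i=2}^{4} C(4,i) p^i (1−p)^{4−i} with p = 0.78
C(4,2)·0.78^2·0.22^2 = 0.176679
C(4,3)·0.78^3·0.22^1 = 0.417606
C(4,4)·0.78^4·0.22^0 = 0.370151
Sum = 0.9644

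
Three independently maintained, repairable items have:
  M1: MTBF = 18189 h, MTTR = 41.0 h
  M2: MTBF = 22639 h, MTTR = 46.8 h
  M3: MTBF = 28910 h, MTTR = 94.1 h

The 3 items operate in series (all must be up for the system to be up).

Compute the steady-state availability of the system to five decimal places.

0.99246

A(M1) = MTBF/(MTBF+MTTR) = 18189/(18189+41.0) = 0.997751
A(M2) = MTBF/(MTBF+MTTR) = 22639/(22639+46.8) = 0.997937
A(M3) = MTBF/(MTBF+MTTR) = 28910/(28910+94.1) = 0.996756
Series availability: 0.997751 × 0.997937 × 0.996756 = 0.99246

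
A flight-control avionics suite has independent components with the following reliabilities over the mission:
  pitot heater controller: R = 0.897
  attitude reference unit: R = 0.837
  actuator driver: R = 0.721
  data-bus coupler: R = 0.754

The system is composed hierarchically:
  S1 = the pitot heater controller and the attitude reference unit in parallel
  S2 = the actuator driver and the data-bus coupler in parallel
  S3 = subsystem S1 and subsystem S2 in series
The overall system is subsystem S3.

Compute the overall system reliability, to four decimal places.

Parallel (pitot heater controller and attitude reference unit): 1 − (1 − 0.897000)(1 − 0.837000) = 0.983211
Parallel (actuator driver and data-bus coupler): 1 − (1 − 0.721000)(1 − 0.754000) = 0.931366
Series ([0.983211] and [0.931366]): 0.983211 × 0.931366 = 0.9157

0.9157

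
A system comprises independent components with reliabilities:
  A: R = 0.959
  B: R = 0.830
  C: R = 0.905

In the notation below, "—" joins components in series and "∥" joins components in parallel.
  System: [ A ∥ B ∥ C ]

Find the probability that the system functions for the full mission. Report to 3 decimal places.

0.999

Parallel (A, B, and C): 1 − (1 − 0.95900)(1 − 0.83000)(1 − 0.90500) = 0.999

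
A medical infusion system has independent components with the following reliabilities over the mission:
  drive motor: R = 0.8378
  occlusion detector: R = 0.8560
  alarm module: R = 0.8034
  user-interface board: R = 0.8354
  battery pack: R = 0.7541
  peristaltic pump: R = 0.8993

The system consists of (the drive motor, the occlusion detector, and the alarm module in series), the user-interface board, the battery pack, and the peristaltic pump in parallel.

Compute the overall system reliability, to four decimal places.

0.9983

Series (drive motor, occlusion detector, and alarm module): 0.837800 × 0.856000 × 0.803400 = 0.576164
Parallel ([0.576164], user-interface board, battery pack, and peristaltic pump): 1 − (1 − 0.576164)(1 − 0.835400)(1 − 0.754100)(1 − 0.899300) = 0.9983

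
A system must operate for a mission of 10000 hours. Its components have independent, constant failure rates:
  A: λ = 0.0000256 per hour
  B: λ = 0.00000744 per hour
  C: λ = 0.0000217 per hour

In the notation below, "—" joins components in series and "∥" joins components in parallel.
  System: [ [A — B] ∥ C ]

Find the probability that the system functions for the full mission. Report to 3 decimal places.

R(A) = exp(−0.0000256 × 10000) = 0.77414
R(B) = exp(−0.00000744 × 10000) = 0.92830
R(C) = exp(−0.0000217 × 10000) = 0.80493
Series (A and B): 0.77414 × 0.92830 = 0.71863
Parallel ([0.71863] and C): 1 − (1 − 0.71863)(1 − 0.80493) = 0.945

0.945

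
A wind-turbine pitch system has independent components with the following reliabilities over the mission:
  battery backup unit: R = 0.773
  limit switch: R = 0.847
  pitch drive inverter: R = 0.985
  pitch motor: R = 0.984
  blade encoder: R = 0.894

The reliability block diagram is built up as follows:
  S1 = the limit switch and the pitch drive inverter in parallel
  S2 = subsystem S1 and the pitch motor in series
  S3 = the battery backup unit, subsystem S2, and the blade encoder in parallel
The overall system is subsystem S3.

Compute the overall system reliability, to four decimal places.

Parallel (limit switch and pitch drive inverter): 1 − (1 − 0.847000)(1 − 0.985000) = 0.997705
Series ([0.997705] and pitch motor): 0.997705 × 0.984000 = 0.981742
Parallel (battery backup unit, [0.981742], and blade encoder): 1 − (1 − 0.773000)(1 − 0.981742)(1 − 0.894000) = 0.9996

0.9996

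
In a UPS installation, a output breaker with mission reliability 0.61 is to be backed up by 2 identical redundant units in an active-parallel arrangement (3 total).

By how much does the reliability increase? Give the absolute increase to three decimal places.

R_before = 0.61
R_after = 1 − (1 − 0.61)^3 = 0.941
ΔR = 0.941 − 0.61 = 0.331

0.331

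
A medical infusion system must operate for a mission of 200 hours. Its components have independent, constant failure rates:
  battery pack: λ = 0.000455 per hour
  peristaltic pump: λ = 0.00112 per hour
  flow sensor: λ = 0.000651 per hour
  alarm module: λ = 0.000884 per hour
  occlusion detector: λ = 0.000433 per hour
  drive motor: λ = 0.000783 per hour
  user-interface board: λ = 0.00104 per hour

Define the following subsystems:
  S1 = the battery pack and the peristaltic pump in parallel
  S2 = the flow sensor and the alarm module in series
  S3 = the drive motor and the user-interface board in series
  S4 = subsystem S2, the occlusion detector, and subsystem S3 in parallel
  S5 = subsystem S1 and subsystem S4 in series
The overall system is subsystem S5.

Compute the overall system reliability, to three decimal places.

0.976

R(battery pack) = exp(−0.000455 × 200) = 0.91302
R(peristaltic pump) = exp(−0.00112 × 200) = 0.79932
R(flow sensor) = exp(−0.000651 × 200) = 0.87792
R(alarm module) = exp(−0.000884 × 200) = 0.83795
R(occlusion detector) = exp(−0.000433 × 200) = 0.91704
R(drive motor) = exp(−0.000783 × 200) = 0.85505
R(user-interface board) = exp(−0.00104 × 200) = 0.81221
Parallel (battery pack and peristaltic pump): 1 − (1 − 0.91302)(1 − 0.79932) = 0.98254
Series (flow sensor and alarm module): 0.87792 × 0.83795 = 0.73565
Series (drive motor and user-interface board): 0.85505 × 0.81221 = 0.69448
Parallel ([0.73565], occlusion detector, and [0.69448]): 1 − (1 − 0.73565)(1 − 0.91704)(1 − 0.69448) = 0.99330
Series ([0.98254] and [0.99330]): 0.98254 × 0.99330 = 0.976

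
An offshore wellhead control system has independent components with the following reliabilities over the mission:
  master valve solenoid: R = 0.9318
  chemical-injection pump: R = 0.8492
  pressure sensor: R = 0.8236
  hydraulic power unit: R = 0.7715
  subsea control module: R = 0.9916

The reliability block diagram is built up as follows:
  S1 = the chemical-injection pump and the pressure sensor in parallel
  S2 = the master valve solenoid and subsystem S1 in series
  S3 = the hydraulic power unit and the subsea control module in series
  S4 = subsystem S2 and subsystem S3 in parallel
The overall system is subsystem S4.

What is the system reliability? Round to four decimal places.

Parallel (chemical-injection pump and pressure sensor): 1 − (1 − 0.849200)(1 − 0.823600) = 0.973399
Series (master valve solenoid and [0.973399]): 0.931800 × 0.973399 = 0.907013
Series (hydraulic power unit and subsea control module): 0.771500 × 0.991600 = 0.765019
Parallel ([0.907013] and [0.765019]): 1 − (1 − 0.907013)(1 − 0.765019) = 0.9781

0.9781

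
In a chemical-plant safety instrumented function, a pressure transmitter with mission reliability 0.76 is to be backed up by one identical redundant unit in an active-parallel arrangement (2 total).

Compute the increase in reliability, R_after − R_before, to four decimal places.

R_before = 0.76
R_after = 1 − (1 − 0.76)^2 = 0.9424
ΔR = 0.9424 − 0.76 = 0.1824

0.1824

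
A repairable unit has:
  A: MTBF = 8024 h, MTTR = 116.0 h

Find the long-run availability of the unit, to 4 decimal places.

0.9857

A(A) = MTBF/(MTBF+MTTR) = 8024/(8024+116.0) = 0.9857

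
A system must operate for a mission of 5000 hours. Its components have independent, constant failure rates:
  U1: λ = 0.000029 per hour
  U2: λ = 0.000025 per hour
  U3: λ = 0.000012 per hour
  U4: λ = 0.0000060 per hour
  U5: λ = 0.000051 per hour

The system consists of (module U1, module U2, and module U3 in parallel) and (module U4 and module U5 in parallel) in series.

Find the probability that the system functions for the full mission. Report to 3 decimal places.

0.992

R(U1) = exp(−0.000029 × 5000) = 0.86502
R(U2) = exp(−0.000025 × 5000) = 0.88250
R(U3) = exp(−0.000012 × 5000) = 0.94176
R(U4) = exp(−0.0000060 × 5000) = 0.97045
R(U5) = exp(−0.000051 × 5000) = 0.77492
Parallel (U1, U2, and U3): 1 − (1 − 0.86502)(1 − 0.88250)(1 − 0.94176) = 0.99908
Parallel (U4 and U5): 1 − (1 − 0.97045)(1 − 0.77492) = 0.99335
Series ([0.99908] and [0.99335]): 0.99908 × 0.99335 = 0.992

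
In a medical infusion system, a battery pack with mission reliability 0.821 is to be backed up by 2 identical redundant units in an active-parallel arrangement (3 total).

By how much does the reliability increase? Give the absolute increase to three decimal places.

R_before = 0.821
R_after = 1 − (1 − 0.821)^3 = 0.994
ΔR = 0.994 − 0.821 = 0.173

0.173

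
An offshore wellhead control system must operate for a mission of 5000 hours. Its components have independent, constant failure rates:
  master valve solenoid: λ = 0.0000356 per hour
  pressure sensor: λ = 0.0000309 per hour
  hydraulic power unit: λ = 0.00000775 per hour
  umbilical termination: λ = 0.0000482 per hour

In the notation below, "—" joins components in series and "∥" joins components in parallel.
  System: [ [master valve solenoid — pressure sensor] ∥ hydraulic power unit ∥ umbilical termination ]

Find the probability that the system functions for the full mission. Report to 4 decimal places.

R(master valve solenoid) = exp(−0.0000356 × 5000) = 0.836942
R(pressure sensor) = exp(−0.0000309 × 5000) = 0.856843
R(hydraulic power unit) = exp(−0.00000775 × 5000) = 0.961991
R(umbilical termination) = exp(−0.0000482 × 5000) = 0.785842
Series (master valve solenoid and pressure sensor): 0.836942 × 0.856843 = 0.717128
Parallel ([0.717128], hydraulic power unit, and umbilical termination): 1 − (1 − 0.717128)(1 − 0.961991)(1 − 0.785842) = 0.9977

0.9977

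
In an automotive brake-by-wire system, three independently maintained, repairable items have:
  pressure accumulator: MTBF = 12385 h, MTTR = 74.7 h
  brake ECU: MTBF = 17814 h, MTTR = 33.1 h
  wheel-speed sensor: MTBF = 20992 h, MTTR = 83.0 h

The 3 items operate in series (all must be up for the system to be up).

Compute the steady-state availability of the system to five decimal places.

A(pressure accumulator) = MTBF/(MTBF+MTTR) = 12385/(12385+74.7) = 0.994005
A(brake ECU) = MTBF/(MTBF+MTTR) = 17814/(17814+33.1) = 0.998145
A(wheel-speed sensor) = MTBF/(MTBF+MTTR) = 20992/(20992+83.0) = 0.996062
Series availability: 0.994005 × 0.998145 × 0.996062 = 0.98825

0.98825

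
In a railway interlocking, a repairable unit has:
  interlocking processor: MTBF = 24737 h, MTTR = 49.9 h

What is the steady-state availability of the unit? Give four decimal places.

0.9980

A(interlocking processor) = MTBF/(MTBF+MTTR) = 24737/(24737+49.9) = 0.9980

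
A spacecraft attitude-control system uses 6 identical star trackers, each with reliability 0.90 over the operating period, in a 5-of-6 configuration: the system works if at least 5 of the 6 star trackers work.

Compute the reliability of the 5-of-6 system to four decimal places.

0.8857

R = Σ_{i=5}^{6} C(6,i) p^i (1−p)^{6−i} with p = 0.90
C(6,5)·0.90^5·0.10^1 = 0.354294
C(6,6)·0.90^6·0.10^0 = 0.531441
Sum = 0.8857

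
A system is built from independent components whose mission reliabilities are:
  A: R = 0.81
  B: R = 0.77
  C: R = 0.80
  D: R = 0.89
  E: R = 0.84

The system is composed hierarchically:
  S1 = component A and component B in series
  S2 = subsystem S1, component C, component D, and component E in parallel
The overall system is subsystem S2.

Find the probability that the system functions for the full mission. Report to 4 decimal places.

Series (A and B): 0.810000 × 0.770000 = 0.623700
Parallel ([0.623700], C, D, and E): 1 − (1 − 0.623700)(1 − 0.800000)(1 − 0.890000)(1 − 0.840000) = 0.9987

0.9987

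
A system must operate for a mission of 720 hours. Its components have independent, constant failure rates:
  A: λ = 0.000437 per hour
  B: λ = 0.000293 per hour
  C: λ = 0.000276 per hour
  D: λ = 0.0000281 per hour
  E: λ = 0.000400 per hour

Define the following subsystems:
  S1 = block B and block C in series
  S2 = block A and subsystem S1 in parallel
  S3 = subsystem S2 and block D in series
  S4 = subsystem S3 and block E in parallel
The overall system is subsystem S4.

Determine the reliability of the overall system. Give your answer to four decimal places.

0.9727

R(A) = exp(−0.000437 × 720) = 0.730052
R(B) = exp(−0.000293 × 720) = 0.809806
R(C) = exp(−0.000276 × 720) = 0.819779
R(D) = exp(−0.0000281 × 720) = 0.979971
R(E) = exp(−0.000400 × 720) = 0.749762
Series (B and C): 0.809806 × 0.819779 = 0.663862
Parallel (A and [0.663862]): 1 − (1 − 0.730052)(1 − 0.663862) = 0.909260
Series ([0.909260] and D): 0.909260 × 0.979971 = 0.891048
Parallel ([0.891048] and E): 1 − (1 − 0.891048)(1 − 0.749762) = 0.9727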